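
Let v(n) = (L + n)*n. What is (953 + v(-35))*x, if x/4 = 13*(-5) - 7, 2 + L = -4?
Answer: -687744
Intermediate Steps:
L = -6 (L = -2 - 4 = -6)
v(n) = n*(-6 + n) (v(n) = (-6 + n)*n = n*(-6 + n))
x = -288 (x = 4*(13*(-5) - 7) = 4*(-65 - 7) = 4*(-72) = -288)
(953 + v(-35))*x = (953 - 35*(-6 - 35))*(-288) = (953 - 35*(-41))*(-288) = (953 + 1435)*(-288) = 2388*(-288) = -687744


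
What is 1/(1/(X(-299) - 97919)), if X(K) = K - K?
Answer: -97919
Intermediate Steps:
X(K) = 0
1/(1/(X(-299) - 97919)) = 1/(1/(0 - 97919)) = 1/(1/(-97919)) = 1/(-1/97919) = -97919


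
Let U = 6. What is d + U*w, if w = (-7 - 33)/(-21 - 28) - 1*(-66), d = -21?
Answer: 18615/49 ≈ 379.90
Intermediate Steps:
w = 3274/49 (w = -40/(-49) + 66 = -40*(-1/49) + 66 = 40/49 + 66 = 3274/49 ≈ 66.816)
d + U*w = -21 + 6*(3274/49) = -21 + 19644/49 = 18615/49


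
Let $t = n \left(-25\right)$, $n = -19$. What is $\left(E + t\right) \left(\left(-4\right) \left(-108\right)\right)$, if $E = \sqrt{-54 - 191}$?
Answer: $205200 + 3024 i \sqrt{5} \approx 2.052 \cdot 10^{5} + 6761.9 i$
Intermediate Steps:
$E = 7 i \sqrt{5}$ ($E = \sqrt{-245} = 7 i \sqrt{5} \approx 15.652 i$)
$t = 475$ ($t = \left(-19\right) \left(-25\right) = 475$)
$\left(E + t\right) \left(\left(-4\right) \left(-108\right)\right) = \left(7 i \sqrt{5} + 475\right) \left(\left(-4\right) \left(-108\right)\right) = \left(475 + 7 i \sqrt{5}\right) 432 = 205200 + 3024 i \sqrt{5}$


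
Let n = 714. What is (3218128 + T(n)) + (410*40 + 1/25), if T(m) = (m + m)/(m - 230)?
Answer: 9784456246/3025 ≈ 3.2345e+6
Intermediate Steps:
T(m) = 2*m/(-230 + m) (T(m) = (2*m)/(-230 + m) = 2*m/(-230 + m))
(3218128 + T(n)) + (410*40 + 1/25) = (3218128 + 2*714/(-230 + 714)) + (410*40 + 1/25) = (3218128 + 2*714/484) + (16400 + 1/25) = (3218128 + 2*714*(1/484)) + 410001/25 = (3218128 + 357/121) + 410001/25 = 389393845/121 + 410001/25 = 9784456246/3025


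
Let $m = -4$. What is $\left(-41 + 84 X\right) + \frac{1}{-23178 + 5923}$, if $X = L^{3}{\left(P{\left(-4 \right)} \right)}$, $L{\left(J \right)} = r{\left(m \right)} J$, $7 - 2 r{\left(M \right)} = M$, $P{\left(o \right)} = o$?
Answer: $- \frac{15434131616}{17255} \approx -8.9447 \cdot 10^{5}$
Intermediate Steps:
$r{\left(M \right)} = \frac{7}{2} - \frac{M}{2}$
$L{\left(J \right)} = \frac{11 J}{2}$ ($L{\left(J \right)} = \left(\frac{7}{2} - -2\right) J = \left(\frac{7}{2} + 2\right) J = \frac{11 J}{2}$)
$X = -10648$ ($X = \left(\frac{11}{2} \left(-4\right)\right)^{3} = \left(-22\right)^{3} = -10648$)
$\left(-41 + 84 X\right) + \frac{1}{-23178 + 5923} = \left(-41 + 84 \left(-10648\right)\right) + \frac{1}{-23178 + 5923} = \left(-41 - 894432\right) + \frac{1}{-17255} = -894473 - \frac{1}{17255} = - \frac{15434131616}{17255}$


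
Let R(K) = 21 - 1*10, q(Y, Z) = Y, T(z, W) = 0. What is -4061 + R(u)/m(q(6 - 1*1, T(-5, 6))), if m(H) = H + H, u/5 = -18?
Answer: -40599/10 ≈ -4059.9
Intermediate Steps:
u = -90 (u = 5*(-18) = -90)
m(H) = 2*H
R(K) = 11 (R(K) = 21 - 10 = 11)
-4061 + R(u)/m(q(6 - 1*1, T(-5, 6))) = -4061 + 11/((2*(6 - 1*1))) = -4061 + 11/((2*(6 - 1))) = -4061 + 11/((2*5)) = -4061 + 11/10 = -40599/10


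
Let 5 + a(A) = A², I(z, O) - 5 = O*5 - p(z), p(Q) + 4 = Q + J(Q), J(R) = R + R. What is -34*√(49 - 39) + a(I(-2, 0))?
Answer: 220 - 34*√10 ≈ 112.48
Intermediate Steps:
J(R) = 2*R
p(Q) = -4 + 3*Q (p(Q) = -4 + (Q + 2*Q) = -4 + 3*Q)
I(z, O) = 9 - 3*z + 5*O (I(z, O) = 5 + (O*5 - (-4 + 3*z)) = 5 + (5*O + (4 - 3*z)) = 5 + (4 - 3*z + 5*O) = 9 - 3*z + 5*O)
a(A) = -5 + A²
-34*√(49 - 39) + a(I(-2, 0)) = -34*√(49 - 39) + (-5 + (9 - 3*(-2) + 5*0)²) = -34*√10 + (-5 + (9 + 6 + 0)²) = -34*√10 + (-5 + 15²) = -34*√10 + (-5 + 225) = -34*√10 + 220 = 220 - 34*√10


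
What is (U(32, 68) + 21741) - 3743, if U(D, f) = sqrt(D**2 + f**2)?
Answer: 17998 + 4*sqrt(353) ≈ 18073.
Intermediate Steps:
(U(32, 68) + 21741) - 3743 = (sqrt(32**2 + 68**2) + 21741) - 3743 = (sqrt(1024 + 4624) + 21741) - 3743 = (sqrt(5648) + 21741) - 3743 = (4*sqrt(353) + 21741) - 3743 = (21741 + 4*sqrt(353)) - 3743 = 17998 + 4*sqrt(353)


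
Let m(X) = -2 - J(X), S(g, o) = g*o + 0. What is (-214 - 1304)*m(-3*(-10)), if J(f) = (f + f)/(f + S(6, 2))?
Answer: 36432/7 ≈ 5204.6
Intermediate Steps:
S(g, o) = g*o
J(f) = 2*f/(12 + f) (J(f) = (f + f)/(f + 6*2) = (2*f)/(f + 12) = (2*f)/(12 + f) = 2*f/(12 + f))
m(X) = -2 - 2*X/(12 + X)
(-214 - 1304)*m(-3*(-10)) = (-214 - 1304)*(4*(-6 - (-3)*(-10))/(12 - 3*(-10))) = -6072*(-6 - 1*30)/(12 + 30) = -6072*(-6 - 30)/42 = -6072*(-36)/42 = -1518*(-24/7) = 36432/7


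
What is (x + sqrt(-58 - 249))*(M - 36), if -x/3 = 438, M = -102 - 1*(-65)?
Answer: 95922 - 73*I*sqrt(307) ≈ 95922.0 - 1279.1*I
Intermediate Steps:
M = -37 (M = -102 + 65 = -37)
x = -1314 (x = -3*438 = -1314)
(x + sqrt(-58 - 249))*(M - 36) = (-1314 + sqrt(-58 - 249))*(-37 - 36) = (-1314 + sqrt(-307))*(-73) = (-1314 + I*sqrt(307))*(-73) = 95922 - 73*I*sqrt(307)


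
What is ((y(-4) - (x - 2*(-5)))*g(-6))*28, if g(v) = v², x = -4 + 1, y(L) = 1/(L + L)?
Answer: -7182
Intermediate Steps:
y(L) = 1/(2*L)
x = -3
((y(-4) - (x - 2*(-5)))*g(-6))*28 = (((½)/(-4) - (-3 - 2*(-5)))*(-6)²)*28 = (((½)*(-¼) - (-3 - 1*(-10)))*36)*28 = ((-⅛ - (-3 + 10))*36)*28 = ((-⅛ - 1*7)*36)*28 = ((-⅛ - 7)*36)*28 = -57/8*36*28 = -513/2*28 = -7182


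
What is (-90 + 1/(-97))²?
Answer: 76230361/9409 ≈ 8101.9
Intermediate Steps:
(-90 + 1/(-97))² = (-90 - 1/97)² = (-8731/97)² = 76230361/9409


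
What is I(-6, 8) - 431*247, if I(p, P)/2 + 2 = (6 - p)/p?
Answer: -106465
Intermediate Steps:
I(p, P) = -4 + 2*(6 - p)/p (I(p, P) = -4 + 2*((6 - p)/p) = -4 + 2*(6 - p)/p)
I(-6, 8) - 431*247 = (-6 + 12/(-6)) - 431*247 = (-6 + 12*(-⅙)) - 106457 = (-6 - 2) - 106457 = -8 - 106457 = -106465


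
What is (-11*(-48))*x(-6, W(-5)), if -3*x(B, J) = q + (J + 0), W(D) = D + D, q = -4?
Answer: 2464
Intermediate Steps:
W(D) = 2*D
x(B, J) = 4/3 - J/3 (x(B, J) = -(-4 + (J + 0))/3 = -(-4 + J)/3 = 4/3 - J/3)
(-11*(-48))*x(-6, W(-5)) = (-11*(-48))*(4/3 - 2*(-5)/3) = 528*(4/3 - ⅓*(-10)) = 528*(4/3 + 10/3) = 528*(14/3) = 2464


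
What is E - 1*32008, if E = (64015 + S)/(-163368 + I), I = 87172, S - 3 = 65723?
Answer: -2439011309/76196 ≈ -32010.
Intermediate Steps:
S = 65726 (S = 3 + 65723 = 65726)
E = -129741/76196 (E = (64015 + 65726)/(-163368 + 87172) = 129741/(-76196) = 129741*(-1/76196) = -129741/76196 ≈ -1.7027)
E - 1*32008 = -129741/76196 - 1*32008 = -129741/76196 - 32008 = -2439011309/76196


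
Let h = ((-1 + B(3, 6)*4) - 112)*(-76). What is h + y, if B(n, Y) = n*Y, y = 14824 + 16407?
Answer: 34347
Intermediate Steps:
y = 31231
B(n, Y) = Y*n
h = 3116 (h = ((-1 + (6*3)*4) - 112)*(-76) = ((-1 + 18*4) - 112)*(-76) = ((-1 + 72) - 112)*(-76) = (71 - 112)*(-76) = -41*(-76) = 3116)
h + y = 3116 + 31231 = 34347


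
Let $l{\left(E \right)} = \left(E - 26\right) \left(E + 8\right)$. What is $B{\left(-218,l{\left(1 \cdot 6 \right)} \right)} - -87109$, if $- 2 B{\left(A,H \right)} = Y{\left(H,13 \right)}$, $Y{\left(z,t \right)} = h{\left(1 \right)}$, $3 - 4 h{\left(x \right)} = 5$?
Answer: $\frac{348437}{4} \approx 87109.0$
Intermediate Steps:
$h{\left(x \right)} = - \frac{1}{2}$ ($h{\left(x \right)} = \frac{3}{4} - \frac{5}{4} = - \frac{1}{2}$)
$l{\left(E \right)} = \left(-26 + E\right) \left(8 + E\right)$
$Y{\left(z,t \right)} = - \frac{1}{2}$
$B{\left(A,H \right)} = \frac{1}{4}$ ($B{\left(A,H \right)} = \left(- \frac{1}{2}\right) \left(- \frac{1}{2}\right) = \frac{1}{4}$)
$B{\left(-218,l{\left(1 \cdot 6 \right)} \right)} - -87109 = \frac{1}{4} - -87109 = \frac{1}{4} + 87109 = \frac{348437}{4}$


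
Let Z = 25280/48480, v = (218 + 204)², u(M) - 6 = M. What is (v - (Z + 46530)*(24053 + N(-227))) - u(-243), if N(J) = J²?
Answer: -355185846691/101 ≈ -3.5167e+9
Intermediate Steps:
u(M) = 6 + M
v = 178084 (v = 422² = 178084)
Z = 158/303 (Z = 25280*(1/48480) = 158/303 ≈ 0.52145)
(v - (Z + 46530)*(24053 + N(-227))) - u(-243) = (178084 - (158/303 + 46530)*(24053 + (-227)²)) - (6 - 243) = (178084 - 14098748*(24053 + 51529)/303) - 1*(-237) = (178084 - 14098748*75582/303) + 237 = (178084 - 1*355203857112/101) + 237 = (178084 - 355203857112/101) + 237 = -355185870628/101 + 237 = -355185846691/101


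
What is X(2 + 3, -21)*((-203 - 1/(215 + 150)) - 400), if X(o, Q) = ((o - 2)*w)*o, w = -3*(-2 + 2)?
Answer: 0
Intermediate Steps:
w = 0 (w = -3*0 = 0)
X(o, Q) = 0 (X(o, Q) = ((o - 2)*0)*o = ((-2 + o)*0)*o = 0*o = 0)
X(2 + 3, -21)*((-203 - 1/(215 + 150)) - 400) = 0*((-203 - 1/(215 + 150)) - 400) = 0*((-203 - 1/365) - 400) = 0*(-74096/365 - 400) = 0*(-220096/365) = 0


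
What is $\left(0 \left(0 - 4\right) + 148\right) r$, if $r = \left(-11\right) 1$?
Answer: $-1628$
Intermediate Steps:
$r = -11$
$\left(0 \left(0 - 4\right) + 148\right) r = \left(0 \left(0 - 4\right) + 148\right) \left(-11\right) = \left(0 \left(-4\right) + 148\right) \left(-11\right) = \left(0 + 148\right) \left(-11\right) = 148 \left(-11\right) = -1628$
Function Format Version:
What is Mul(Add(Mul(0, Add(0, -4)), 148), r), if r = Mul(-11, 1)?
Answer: -1628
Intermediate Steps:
r = -11
Mul(Add(Mul(0, Add(0, -4)), 148), r) = Mul(Add(Mul(0, Add(0, -4)), 148), -11) = Mul(Add(Mul(0, -4), 148), -11) = Mul(Add(0, 148), -11) = Mul(148, -11) = -1628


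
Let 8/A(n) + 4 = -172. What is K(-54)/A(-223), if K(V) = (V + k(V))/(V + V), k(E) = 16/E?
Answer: -8063/729 ≈ -11.060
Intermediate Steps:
A(n) = -1/22 (A(n) = 8/(-4 - 172) = 8/(-176) = 8*(-1/176) = -1/22)
K(V) = (V + 16/V)/(2*V) (K(V) = (V + 16/V)/(V + V) = (V + 16/V)/((2*V)) = (V + 16/V)*(1/(2*V)) = (V + 16/V)/(2*V))
K(-54)/A(-223) = (½ + 8/(-54)²)/(-1/22) = (½ + 8*(1/2916))*(-22) = (½ + 2/729)*(-22) = (733/1458)*(-22) = -8063/729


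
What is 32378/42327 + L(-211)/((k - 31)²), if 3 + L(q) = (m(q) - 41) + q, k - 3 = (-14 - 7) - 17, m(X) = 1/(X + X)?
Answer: 6107047211/8645205096 ≈ 0.70641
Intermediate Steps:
m(X) = 1/(2*X)
k = -35 (k = 3 + ((-14 - 7) - 17) = 3 + (-21 - 17) = 3 - 38 = -35)
L(q) = -44 + q + 1/(2*q) (L(q) = -3 + ((1/(2*q) - 41) + q) = -3 + ((-41 + 1/(2*q)) + q) = -3 + (-41 + q + 1/(2*q)) = -44 + q + 1/(2*q))
32378/42327 + L(-211)/((k - 31)²) = 32378/42327 + (-44 - 211 + (½)/(-211))/((-35 - 31)²) = 32378*(1/42327) + (-44 - 211 + (½)*(-1/211))/((-66)²) = 32378/42327 + (-44 - 211 - 1/422)/4356 = 32378/42327 - 107611/422*1/4356 = 32378/42327 - 107611/1838232 = 6107047211/8645205096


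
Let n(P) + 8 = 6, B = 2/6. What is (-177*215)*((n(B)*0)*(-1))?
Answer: 0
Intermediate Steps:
B = ⅓ (B = 2*(⅙) = ⅓ ≈ 0.33333)
n(P) = -2 (n(P) = -8 + 6 = -2)
(-177*215)*((n(B)*0)*(-1)) = (-177*215)*(-2*0*(-1)) = -0*(-1) = -38055*0 = 0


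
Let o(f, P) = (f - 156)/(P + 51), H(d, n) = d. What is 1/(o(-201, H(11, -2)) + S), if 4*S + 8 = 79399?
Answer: 124/2460407 ≈ 5.0398e-5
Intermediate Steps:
o(f, P) = (-156 + f)/(51 + P)
S = 79391/4 (S = -2 + (¼)*79399 = -2 + 79399/4 = 79391/4 ≈ 19848.)
1/(o(-201, H(11, -2)) + S) = 1/((-156 - 201)/(51 + 11) + 79391/4) = 1/(-357/62 + 79391/4) = 1/(2460407/124) = 124/2460407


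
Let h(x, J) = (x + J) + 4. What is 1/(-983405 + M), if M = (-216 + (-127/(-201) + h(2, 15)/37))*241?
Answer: -7437/7698573737 ≈ -9.6602e-7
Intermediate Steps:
h(x, J) = 4 + J + x (h(x, J) = (J + x) + 4 = 4 + J + x)
M = -384990752/7437 (M = (-216 + (-127/(-201) + (4 + 15 + 2)/37))*241 = (-216 + (-127*(-1/201) + 21*(1/37)))*241 = (-216 + (127/201 + 21/37))*241 = (-216 + 8920/7437)*241 = -1597472/7437*241 = -384990752/7437 ≈ -51767.)
1/(-983405 + M) = 1/(-983405 - 384990752/7437) = 1/(-7698573737/7437) = -7437/7698573737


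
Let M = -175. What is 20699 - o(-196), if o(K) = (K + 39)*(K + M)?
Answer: -37548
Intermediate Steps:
o(K) = (-175 + K)*(39 + K) (o(K) = (K + 39)*(K - 175) = (39 + K)*(-175 + K) = (-175 + K)*(39 + K))
20699 - o(-196) = 20699 - (-6825 + (-196)² - 136*(-196)) = 20699 - (-6825 + 38416 + 26656) = 20699 - 1*58247 = 20699 - 58247 = -37548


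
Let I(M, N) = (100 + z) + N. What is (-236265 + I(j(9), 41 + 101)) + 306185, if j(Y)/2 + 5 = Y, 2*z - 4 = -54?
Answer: 70137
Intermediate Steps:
z = -25 (z = 2 + (1/2)*(-54) = 2 - 27 = -25)
j(Y) = -10 + 2*Y
I(M, N) = 75 + N (I(M, N) = (100 - 25) + N = 75 + N)
(-236265 + I(j(9), 41 + 101)) + 306185 = (-236265 + (75 + (41 + 101))) + 306185 = (-236265 + (75 + 142)) + 306185 = (-236265 + 217) + 306185 = -236048 + 306185 = 70137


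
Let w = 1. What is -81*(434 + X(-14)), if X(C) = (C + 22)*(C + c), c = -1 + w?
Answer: -26082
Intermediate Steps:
c = 0 (c = -1 + 1 = 0)
X(C) = C*(22 + C) (X(C) = (C + 22)*(C + 0) = (22 + C)*C = C*(22 + C))
-81*(434 + X(-14)) = -81*(434 - 14*(22 - 14)) = -81*(434 - 14*8) = -81*(434 - 112) = -81*322 = -26082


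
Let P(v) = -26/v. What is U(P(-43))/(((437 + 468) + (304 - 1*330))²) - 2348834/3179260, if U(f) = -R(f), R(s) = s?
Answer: -39018358518151/52813172451690 ≈ -0.73880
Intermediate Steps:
U(f) = -f
U(P(-43))/(((437 + 468) + (304 - 1*330))²) - 2348834/3179260 = (-(-26)/(-43))/(((437 + 468) + (304 - 1*330))²) - 2348834/3179260 = (-(-26)*(-1)/43)/((905 + (304 - 330))²) - 2348834*1/3179260 = (-1*26/43)/((905 - 26)²) - 1174417/1589630 = -26/(43*(879²)) - 1174417/1589630 = -26/43/772641 - 1174417/1589630 = -26/43*1/772641 - 1174417/1589630 = -26/33223563 - 1174417/1589630 = -39018358518151/52813172451690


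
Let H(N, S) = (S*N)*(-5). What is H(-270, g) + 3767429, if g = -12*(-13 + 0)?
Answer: 3978029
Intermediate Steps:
g = 156 (g = -12*(-13) = 156)
H(N, S) = -5*N*S (H(N, S) = (N*S)*(-5) = -5*N*S)
H(-270, g) + 3767429 = -5*(-270)*156 + 3767429 = 210600 + 3767429 = 3978029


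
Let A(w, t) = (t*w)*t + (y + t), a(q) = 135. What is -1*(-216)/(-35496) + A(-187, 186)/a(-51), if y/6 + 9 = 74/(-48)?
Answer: -12757518901/266220 ≈ -47921.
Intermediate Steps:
y = -253/4 (y = -54 + 6*(74/(-48)) = -54 + 6*(74*(-1/48)) = -54 + 6*(-37/24) = -54 - 37/4 = -253/4 ≈ -63.250)
A(w, t) = -253/4 + t + w*t**2 (A(w, t) = (t*w)*t + (-253/4 + t) = w*t**2 + (-253/4 + t) = -253/4 + t + w*t**2)
-1*(-216)/(-35496) + A(-187, 186)/a(-51) = -1*(-216)/(-35496) + (-253/4 + 186 - 187*186**2)/135 = 216*(-1/35496) + (-253/4 + 186 - 187*34596)*(1/135) = -3/493 + (-253/4 + 186 - 6469452)*(1/135) = -3/493 - 25877317/4*1/135 = -3/493 - 25877317/540 = -12757518901/266220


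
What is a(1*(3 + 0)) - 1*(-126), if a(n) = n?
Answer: 129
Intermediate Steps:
a(1*(3 + 0)) - 1*(-126) = 1*(3 + 0) - 1*(-126) = 1*3 + 126 = 3 + 126 = 129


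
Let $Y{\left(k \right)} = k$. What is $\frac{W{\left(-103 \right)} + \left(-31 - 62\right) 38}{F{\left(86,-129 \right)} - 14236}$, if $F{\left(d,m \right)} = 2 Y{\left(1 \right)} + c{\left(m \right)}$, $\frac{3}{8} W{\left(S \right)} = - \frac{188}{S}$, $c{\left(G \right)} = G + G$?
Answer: $\frac{545251}{2239014} \approx 0.24352$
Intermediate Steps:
$c{\left(G \right)} = 2 G$
$W{\left(S \right)} = - \frac{1504}{3 S}$ ($W{\left(S \right)} = \frac{8 \left(- \frac{188}{S}\right)}{3} = - \frac{1504}{3 S}$)
$F{\left(d,m \right)} = 2 + 2 m$ ($F{\left(d,m \right)} = 2 \cdot 1 + 2 m = 2 + 2 m$)
$\frac{W{\left(-103 \right)} + \left(-31 - 62\right) 38}{F{\left(86,-129 \right)} - 14236} = \frac{- \frac{1504}{3 \left(-103\right)} + \left(-31 - 62\right) 38}{\left(2 + 2 \left(-129\right)\right) - 14236} = \frac{\left(- \frac{1504}{3}\right) \left(- \frac{1}{103}\right) - 3534}{\left(2 - 258\right) - 14236} = \frac{\frac{1504}{309} - 3534}{-256 - 14236} = - \frac{1090502}{309 \left(-14492\right)} = \left(- \frac{1090502}{309}\right) \left(- \frac{1}{14492}\right) = \frac{545251}{2239014}$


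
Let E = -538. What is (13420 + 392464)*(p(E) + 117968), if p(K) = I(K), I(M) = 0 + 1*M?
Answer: 47662958120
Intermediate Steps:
I(M) = M (I(M) = 0 + M = M)
p(K) = K
(13420 + 392464)*(p(E) + 117968) = (13420 + 392464)*(-538 + 117968) = 405884*117430 = 47662958120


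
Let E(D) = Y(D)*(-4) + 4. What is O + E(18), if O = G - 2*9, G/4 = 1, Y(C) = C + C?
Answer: -154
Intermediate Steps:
Y(C) = 2*C
G = 4 (G = 4*1 = 4)
O = -14 (O = 4 - 2*9 = 4 - 18 = -14)
E(D) = 4 - 8*D (E(D) = (2*D)*(-4) + 4 = -8*D + 4 = 4 - 8*D)
O + E(18) = -14 + (4 - 8*18) = -14 + (4 - 144) = -14 - 140 = -154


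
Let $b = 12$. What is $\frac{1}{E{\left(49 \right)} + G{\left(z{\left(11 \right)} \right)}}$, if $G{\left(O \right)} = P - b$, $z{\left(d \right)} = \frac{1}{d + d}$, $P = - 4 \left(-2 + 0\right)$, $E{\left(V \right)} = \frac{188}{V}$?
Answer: $- \frac{49}{8} \approx -6.125$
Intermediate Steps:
$P = 8$ ($P = \left(-4\right) \left(-2\right) = 8$)
$z{\left(d \right)} = \frac{1}{2 d}$
$G{\left(O \right)} = -4$ ($G{\left(O \right)} = 8 - 12 = -4$)
$\frac{1}{E{\left(49 \right)} + G{\left(z{\left(11 \right)} \right)}} = \frac{1}{\frac{188}{49} - 4} = \frac{1}{- \frac{8}{49}} = - \frac{49}{8}$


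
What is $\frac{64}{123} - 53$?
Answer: $- \frac{6455}{123} \approx -52.48$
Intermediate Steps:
$\frac{64}{123} - 53 = - \frac{6455}{123}$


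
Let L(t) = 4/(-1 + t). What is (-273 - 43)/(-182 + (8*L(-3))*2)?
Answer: 158/99 ≈ 1.5960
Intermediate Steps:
(-273 - 43)/(-182 + (8*L(-3))*2) = (-273 - 43)/(-182 + (8*(4/(-1 - 3)))*2) = -316/(-182 + (8*(4/(-4)))*2) = -316/(-182 + (8*(4*(-¼)))*2) = -316/(-182 + (8*(-1))*2) = -316/(-182 - 8*2) = -316/(-182 - 16) = -316/(-198) = -316*(-1/198) = 158/99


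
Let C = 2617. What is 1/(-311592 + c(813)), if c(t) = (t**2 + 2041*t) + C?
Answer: 1/2011327 ≈ 4.9718e-7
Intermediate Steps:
c(t) = 2617 + t**2 + 2041*t (c(t) = (t**2 + 2041*t) + 2617 = 2617 + t**2 + 2041*t)
1/(-311592 + c(813)) = 1/(-311592 + (2617 + 813**2 + 2041*813)) = 1/(-311592 + (2617 + 660969 + 1659333)) = 1/(-311592 + 2322919) = 1/2011327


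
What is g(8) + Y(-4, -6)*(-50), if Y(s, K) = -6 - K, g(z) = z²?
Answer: 64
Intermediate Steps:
g(8) + Y(-4, -6)*(-50) = 8² + (-6 - 1*(-6))*(-50) = 64 + (-6 + 6)*(-50) = 64 + 0*(-50) = 64 + 0 = 64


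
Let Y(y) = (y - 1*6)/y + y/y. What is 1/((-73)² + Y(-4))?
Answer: 2/10665 ≈ 0.00018753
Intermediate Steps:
Y(y) = 1 + (-6 + y)/y (Y(y) = (y - 6)/y + 1 = (-6 + y)/y + 1 = 1 + (-6 + y)/y)
1/((-73)² + Y(-4)) = 1/((-73)² + (2 - 6/(-4))) = 1/(5329 + (2 - 6*(-¼))) = 1/(5329 + (2 + 3/2)) = 1/(5329 + 7/2) = 1/(10665/2) = 2/10665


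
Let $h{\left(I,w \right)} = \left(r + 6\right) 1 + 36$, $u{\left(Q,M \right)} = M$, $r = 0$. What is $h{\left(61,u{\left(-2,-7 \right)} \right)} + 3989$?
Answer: $4031$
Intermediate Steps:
$h{\left(I,w \right)} = 42$ ($h{\left(I,w \right)} = \left(0 + 6\right) 1 + 36 = 6 \cdot 1 + 36 = 6 + 36 = 42$)
$h{\left(61,u{\left(-2,-7 \right)} \right)} + 3989 = 42 + 3989 = 4031$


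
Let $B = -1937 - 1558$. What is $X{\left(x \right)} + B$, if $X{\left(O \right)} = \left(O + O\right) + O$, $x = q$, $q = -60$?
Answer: $-3675$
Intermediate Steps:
$x = -60$
$X{\left(O \right)} = 3 O$ ($X{\left(O \right)} = 2 O + O = 3 O$)
$B = -3495$
$X{\left(x \right)} + B = 3 \left(-60\right) - 3495 = -180 - 3495 = -3675$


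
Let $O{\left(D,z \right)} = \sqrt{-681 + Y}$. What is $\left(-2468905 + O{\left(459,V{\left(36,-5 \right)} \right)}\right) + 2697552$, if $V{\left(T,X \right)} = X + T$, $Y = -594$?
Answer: $228647 + 5 i \sqrt{51} \approx 2.2865 \cdot 10^{5} + 35.707 i$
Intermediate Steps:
$V{\left(T,X \right)} = T + X$
$O{\left(D,z \right)} = 5 i \sqrt{51}$ ($O{\left(D,z \right)} = \sqrt{-681 - 594} = \sqrt{-1275} = 5 i \sqrt{51}$)
$\left(-2468905 + O{\left(459,V{\left(36,-5 \right)} \right)}\right) + 2697552 = \left(-2468905 + 5 i \sqrt{51}\right) + 2697552 = 228647 + 5 i \sqrt{51}$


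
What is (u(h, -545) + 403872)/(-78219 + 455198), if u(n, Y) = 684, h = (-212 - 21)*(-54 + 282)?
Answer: 404556/376979 ≈ 1.0732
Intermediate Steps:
h = -53124 (h = -233*228 = -53124)
(u(h, -545) + 403872)/(-78219 + 455198) = (684 + 403872)/(-78219 + 455198) = 404556/376979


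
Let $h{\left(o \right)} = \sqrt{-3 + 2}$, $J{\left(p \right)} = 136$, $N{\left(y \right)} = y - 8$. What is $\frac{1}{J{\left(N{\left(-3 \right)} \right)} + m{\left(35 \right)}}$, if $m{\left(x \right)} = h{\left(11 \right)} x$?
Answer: $\frac{136}{19721} - \frac{35 i}{19721} \approx 0.0068962 - 0.0017748 i$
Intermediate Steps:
$N{\left(y \right)} = -8 + y$ ($N{\left(y \right)} = y - 8 = -8 + y$)
$h{\left(o \right)} = i$ ($h{\left(o \right)} = \sqrt{-1} = i$)
$m{\left(x \right)} = i x$
$\frac{1}{J{\left(N{\left(-3 \right)} \right)} + m{\left(35 \right)}} = \frac{1}{136 + i 35} = \frac{1}{136 + 35 i} = \frac{136 - 35 i}{19721}$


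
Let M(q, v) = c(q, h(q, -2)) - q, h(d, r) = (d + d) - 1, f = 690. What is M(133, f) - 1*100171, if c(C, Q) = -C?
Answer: -100437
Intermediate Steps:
h(d, r) = -1 + 2*d (h(d, r) = 2*d - 1 = -1 + 2*d)
M(q, v) = -2*q (M(q, v) = -q - q = -2*q)
M(133, f) - 1*100171 = -2*133 - 1*100171 = -266 - 100171 = -100437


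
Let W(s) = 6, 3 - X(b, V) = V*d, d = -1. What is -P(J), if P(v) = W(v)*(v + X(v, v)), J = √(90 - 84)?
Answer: -18 - 12*√6 ≈ -47.394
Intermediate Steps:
X(b, V) = 3 + V (X(b, V) = 3 - V*(-1) = 3 - (-1)*V = 3 + V)
J = √6 ≈ 2.4495
P(v) = 18 + 12*v (P(v) = 6*(v + (3 + v)) = 6*(3 + 2*v) = 18 + 12*v)
-P(J) = -(18 + 12*√6) = -18 - 12*√6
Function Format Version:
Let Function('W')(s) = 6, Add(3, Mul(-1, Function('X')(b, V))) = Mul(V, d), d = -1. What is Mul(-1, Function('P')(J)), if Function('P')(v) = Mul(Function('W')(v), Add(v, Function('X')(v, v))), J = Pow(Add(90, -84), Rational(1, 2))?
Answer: Add(-18, Mul(-12, Pow(6, Rational(1, 2)))) ≈ -47.394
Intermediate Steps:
Function('X')(b, V) = Add(3, V) (Function('X')(b, V) = Add(3, Mul(-1, Mul(V, -1))) = Add(3, Mul(-1, Mul(-1, V))) = Add(3, V))
J = Pow(6, Rational(1, 2)) ≈ 2.4495
Function('P')(v) = Add(18, Mul(12, v)) (Function('P')(v) = Mul(6, Add(v, Add(3, v))) = Mul(6, Add(3, Mul(2, v))) = Add(18, Mul(12, v)))
Mul(-1, Function('P')(J)) = Mul(-1, Add(18, Mul(12, Pow(6, Rational(1, 2))))) = Add(-18, Mul(-12, Pow(6, Rational(1, 2))))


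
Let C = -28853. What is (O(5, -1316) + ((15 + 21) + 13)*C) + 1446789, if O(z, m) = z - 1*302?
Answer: 32695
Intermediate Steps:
O(z, m) = -302 + z (O(z, m) = z - 302 = -302 + z)
(O(5, -1316) + ((15 + 21) + 13)*C) + 1446789 = ((-302 + 5) + ((15 + 21) + 13)*(-28853)) + 1446789 = (-297 + (36 + 13)*(-28853)) + 1446789 = (-297 + 49*(-28853)) + 1446789 = (-297 - 1413797) + 1446789 = -1414094 + 1446789 = 32695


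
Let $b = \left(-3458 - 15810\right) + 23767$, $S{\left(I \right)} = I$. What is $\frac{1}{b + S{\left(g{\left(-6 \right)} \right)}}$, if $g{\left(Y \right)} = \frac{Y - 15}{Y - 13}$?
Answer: $\frac{19}{85502} \approx 0.00022222$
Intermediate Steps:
$g{\left(Y \right)} = \frac{-15 + Y}{-13 + Y}$
$b = 4499$ ($b = -19268 + 23767 = 4499$)
$\frac{1}{b + S{\left(g{\left(-6 \right)} \right)}} = \frac{1}{4499 + \frac{-15 - 6}{-13 - 6}} = \frac{1}{4499 + \frac{1}{-19} \left(-21\right)} = \frac{1}{4499 - - \frac{21}{19}} = \frac{1}{4499 + \frac{21}{19}} = \frac{1}{\frac{85502}{19}} = \frac{19}{85502}$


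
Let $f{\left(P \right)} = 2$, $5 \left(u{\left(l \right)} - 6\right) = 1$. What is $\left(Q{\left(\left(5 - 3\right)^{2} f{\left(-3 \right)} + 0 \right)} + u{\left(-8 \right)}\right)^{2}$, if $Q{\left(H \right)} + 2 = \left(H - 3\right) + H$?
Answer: $\frac{7396}{25} \approx 295.84$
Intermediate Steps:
$u{\left(l \right)} = \frac{31}{5}$ ($u{\left(l \right)} = 6 + \frac{1}{5} \cdot 1 = 6 + \frac{1}{5} = \frac{31}{5}$)
$Q{\left(H \right)} = -5 + 2 H$ ($Q{\left(H \right)} = -2 + \left(\left(H - 3\right) + H\right) = -2 + \left(\left(-3 + H\right) + H\right) = -2 + \left(-3 + 2 H\right) = -5 + 2 H$)
$\left(Q{\left(\left(5 - 3\right)^{2} f{\left(-3 \right)} + 0 \right)} + u{\left(-8 \right)}\right)^{2} = \left(\left(-5 + 2 \left(\left(5 - 3\right)^{2} \cdot 2 + 0\right)\right) + \frac{31}{5}\right)^{2} = \left(\left(-5 + 2 \left(2^{2} \cdot 2 + 0\right)\right) + \frac{31}{5}\right)^{2} = \left(\left(-5 + 2 \left(4 \cdot 2 + 0\right)\right) + \frac{31}{5}\right)^{2} = \left(\left(-5 + 2 \left(8 + 0\right)\right) + \frac{31}{5}\right)^{2} = \left(\left(-5 + 2 \cdot 8\right) + \frac{31}{5}\right)^{2} = \left(\left(-5 + 16\right) + \frac{31}{5}\right)^{2} = \left(11 + \frac{31}{5}\right)^{2} = \left(\frac{86}{5}\right)^{2} = \frac{7396}{25}$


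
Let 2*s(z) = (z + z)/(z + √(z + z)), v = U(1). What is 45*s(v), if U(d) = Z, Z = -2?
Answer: 45/2 + 45*I/2 ≈ 22.5 + 22.5*I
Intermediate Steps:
U(d) = -2
v = -2
s(z) = z/(z + √2*√z) (s(z) = ((z + z)/(z + √(z + z)))/2 = ((2*z)/(z + √(2*z)))/2 = ((2*z)/(z + √2*√z))/2 = (2*z/(z + √2*√z))/2 = z/(z + √2*√z))
45*s(v) = 45*(-2/(-2 + √2*√(-2))) = 45*(-2/(-2 + √2*(I*√2))) = 45*(-2*(-2 - 2*I)/8) = 45*(-(-2 - 2*I)/4) = -45*(-2 - 2*I)/4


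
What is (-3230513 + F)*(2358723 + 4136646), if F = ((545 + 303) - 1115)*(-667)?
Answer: -19826620224456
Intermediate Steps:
F = 178089 (F = (848 - 1115)*(-667) = -267*(-667) = 178089)
(-3230513 + F)*(2358723 + 4136646) = (-3230513 + 178089)*(2358723 + 4136646) = -3052424*6495369 = -19826620224456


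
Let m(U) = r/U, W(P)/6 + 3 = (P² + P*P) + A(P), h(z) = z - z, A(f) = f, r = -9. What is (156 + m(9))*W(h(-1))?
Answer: -2790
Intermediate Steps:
h(z) = 0
W(P) = -18 + 6*P + 12*P² (W(P) = -18 + 6*((P² + P*P) + P) = -18 + 6*((P² + P²) + P) = -18 + 6*(2*P² + P) = -18 + 6*(P + 2*P²) = -18 + (6*P + 12*P²) = -18 + 6*P + 12*P²)
m(U) = -9/U
(156 + m(9))*W(h(-1)) = (156 - 9/9)*(-18 + 6*0 + 12*0²) = (156 - 9*⅑)*(-18 + 0 + 12*0) = (156 - 1)*(-18 + 0 + 0) = 155*(-18) = -2790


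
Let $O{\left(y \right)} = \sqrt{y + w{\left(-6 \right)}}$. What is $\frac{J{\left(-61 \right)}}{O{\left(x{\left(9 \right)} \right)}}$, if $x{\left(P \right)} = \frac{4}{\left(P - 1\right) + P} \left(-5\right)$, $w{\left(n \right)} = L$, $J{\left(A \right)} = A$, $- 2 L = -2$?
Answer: $\frac{61 i \sqrt{51}}{3} \approx 145.21 i$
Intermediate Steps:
$L = 1$ ($L = \left(- \frac{1}{2}\right) \left(-2\right) = 1$)
$w{\left(n \right)} = 1$
$x{\left(P \right)} = - \frac{20}{-1 + 2 P}$ ($x{\left(P \right)} = \frac{4}{\left(-1 + P\right) + P} \left(-5\right) = \frac{4}{-1 + 2 P} \left(-5\right) = - \frac{20}{-1 + 2 P}$)
$O{\left(y \right)} = \sqrt{1 + y}$ ($O{\left(y \right)} = \sqrt{y + 1} = \sqrt{1 + y}$)
$\frac{J{\left(-61 \right)}}{O{\left(x{\left(9 \right)} \right)}} = - \frac{61}{\sqrt{1 - \frac{20}{-1 + 2 \cdot 9}}} = - \frac{61}{\sqrt{1 - \frac{20}{-1 + 18}}} = - \frac{61}{\sqrt{1 - \frac{20}{17}}} = - \frac{61}{\sqrt{- \frac{3}{17}}} = - \frac{61}{\frac{1}{17} i \sqrt{51}} = - 61 \left(- \frac{i \sqrt{51}}{3}\right) = \frac{61 i \sqrt{51}}{3}$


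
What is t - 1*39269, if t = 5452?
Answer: -33817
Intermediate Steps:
t - 1*39269 = 5452 - 1*39269 = 5452 - 39269 = -33817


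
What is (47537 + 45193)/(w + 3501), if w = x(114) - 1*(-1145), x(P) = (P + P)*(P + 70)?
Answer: 46365/23299 ≈ 1.9900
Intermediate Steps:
x(P) = 2*P*(70 + P) (x(P) = (2*P)*(70 + P) = 2*P*(70 + P))
w = 43097 (w = 2*114*(70 + 114) - 1*(-1145) = 2*114*184 + 1145 = 41952 + 1145 = 43097)
(47537 + 45193)/(w + 3501) = (47537 + 45193)/(43097 + 3501) = 92730/46598 = 92730*(1/46598) = 46365/23299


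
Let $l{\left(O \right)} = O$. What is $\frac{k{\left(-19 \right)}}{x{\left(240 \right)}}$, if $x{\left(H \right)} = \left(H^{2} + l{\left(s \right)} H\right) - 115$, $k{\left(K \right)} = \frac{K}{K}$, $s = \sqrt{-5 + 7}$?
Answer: $\frac{11497}{660882005} - \frac{48 \sqrt{2}}{660882005} \approx 1.7294 \cdot 10^{-5}$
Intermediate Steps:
$s = \sqrt{2} \approx 1.4142$
$k{\left(K \right)} = 1$
$x{\left(H \right)} = -115 + H^{2} + H \sqrt{2}$ ($x{\left(H \right)} = \left(H^{2} + \sqrt{2} H\right) - 115 = \left(H^{2} + H \sqrt{2}\right) - 115 = -115 + H^{2} + H \sqrt{2}$)
$\frac{k{\left(-19 \right)}}{x{\left(240 \right)}} = 1 \frac{1}{-115 + 240^{2} + 240 \sqrt{2}} = 1 \frac{1}{-115 + 57600 + 240 \sqrt{2}} = 1 \frac{1}{57485 + 240 \sqrt{2}} = \frac{1}{57485 + 240 \sqrt{2}}$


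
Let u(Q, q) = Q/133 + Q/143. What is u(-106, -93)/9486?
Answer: -4876/30069039 ≈ -0.00016216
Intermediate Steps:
u(Q, q) = 276*Q/19019 (u(Q, q) = Q*(1/133) + Q*(1/143) = Q/133 + Q/143 = 276*Q/19019)
u(-106, -93)/9486 = ((276/19019)*(-106))/9486 = -29256/19019*1/9486 = -4876/30069039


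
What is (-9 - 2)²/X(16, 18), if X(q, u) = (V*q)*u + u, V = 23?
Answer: 121/6642 ≈ 0.018217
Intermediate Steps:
X(q, u) = u + 23*q*u (X(q, u) = (23*q)*u + u = 23*q*u + u = u + 23*q*u)
(-9 - 2)²/X(16, 18) = (-9 - 2)²/((18*(1 + 23*16))) = (-11)²/((18*(1 + 368))) = 121/((18*369)) = 121/6642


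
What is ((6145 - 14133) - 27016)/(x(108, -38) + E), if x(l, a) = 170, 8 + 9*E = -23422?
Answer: 26253/1825 ≈ 14.385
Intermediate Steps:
E = -7810/3 (E = -8/9 + (⅑)*(-23422) = -8/9 - 23422/9 = -7810/3 ≈ -2603.3)
((6145 - 14133) - 27016)/(x(108, -38) + E) = ((6145 - 14133) - 27016)/(170 - 7810/3) = (-7988 - 27016)/(-7300/3) = -35004*(-3/7300) = 26253/1825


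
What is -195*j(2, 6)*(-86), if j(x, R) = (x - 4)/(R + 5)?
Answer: -33540/11 ≈ -3049.1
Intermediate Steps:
j(x, R) = (-4 + x)/(5 + R)
-195*j(2, 6)*(-86) = -195*(-4 + 2)/(5 + 6)*(-86) = -195*-2/11*(-86) = -195*(1/11)*(-2)*(-86) = -(-390)*(-86)/11 = -195*172/11 = -33540/11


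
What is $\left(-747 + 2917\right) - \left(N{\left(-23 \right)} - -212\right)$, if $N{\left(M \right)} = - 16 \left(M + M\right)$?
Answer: $1222$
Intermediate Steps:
$N{\left(M \right)} = - 32 M$ ($N{\left(M \right)} = - 16 \cdot 2 M = - 32 M$)
$\left(-747 + 2917\right) - \left(N{\left(-23 \right)} - -212\right) = \left(-747 + 2917\right) - \left(\left(-32\right) \left(-23\right) - -212\right) = 2170 - \left(736 + 212\right) = 2170 - 948 = 1222$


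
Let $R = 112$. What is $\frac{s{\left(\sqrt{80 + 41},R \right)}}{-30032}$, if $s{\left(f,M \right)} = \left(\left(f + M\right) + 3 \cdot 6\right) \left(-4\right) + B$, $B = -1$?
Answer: $\frac{565}{30032} \approx 0.018813$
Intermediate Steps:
$s{\left(f,M \right)} = -73 - 4 M - 4 f$ ($s{\left(f,M \right)} = \left(\left(f + M\right) + 3 \cdot 6\right) \left(-4\right) - 1 = \left(\left(M + f\right) + 18\right) \left(-4\right) - 1 = \left(18 + M + f\right) \left(-4\right) - 1 = \left(-72 - 4 M - 4 f\right) - 1 = -73 - 4 M - 4 f$)
$\frac{s{\left(\sqrt{80 + 41},R \right)}}{-30032} = \frac{-73 - 448 - 4 \sqrt{80 + 41}}{-30032} = \left(-73 - 448 - 4 \sqrt{121}\right) \left(- \frac{1}{30032}\right) = \left(-73 - 448 - 44\right) \left(- \frac{1}{30032}\right) = \left(-565\right) \left(- \frac{1}{30032}\right) = \frac{565}{30032}$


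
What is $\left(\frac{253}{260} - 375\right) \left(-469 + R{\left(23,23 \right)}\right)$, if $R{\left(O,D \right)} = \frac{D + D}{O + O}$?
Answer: $\frac{875223}{5} \approx 1.7504 \cdot 10^{5}$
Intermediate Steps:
$R{\left(O,D \right)} = \frac{D}{O}$ ($R{\left(O,D \right)} = \frac{2 D}{2 O} = 2 D \frac{1}{2 O} = \frac{D}{O}$)
$\left(\frac{253}{260} - 375\right) \left(-469 + R{\left(23,23 \right)}\right) = \left(\frac{253}{260} - 375\right) \left(-469 + \frac{23}{23}\right) = \left(253 \cdot \frac{1}{260} - 375\right) \left(-469 + 23 \cdot \frac{1}{23}\right) = \left(\frac{253}{260} - 375\right) \left(-469 + 1\right) = \left(- \frac{97247}{260}\right) \left(-468\right) = \frac{875223}{5}$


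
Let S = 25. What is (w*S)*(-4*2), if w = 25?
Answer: -5000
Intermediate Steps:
(w*S)*(-4*2) = (25*25)*(-4*2) = 625*(-8) = -5000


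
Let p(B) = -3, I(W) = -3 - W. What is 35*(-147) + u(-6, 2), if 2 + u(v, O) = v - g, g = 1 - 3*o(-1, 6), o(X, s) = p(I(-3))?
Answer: -5163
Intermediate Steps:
o(X, s) = -3
g = 10 (g = 1 - 3*(-3) = 1 + 9 = 10)
u(v, O) = -12 + v (u(v, O) = -2 + (v - 1*10) = -2 + (v - 10) = -2 + (-10 + v) = -12 + v)
35*(-147) + u(-6, 2) = 35*(-147) + (-12 - 6) = -5145 - 18 = -5163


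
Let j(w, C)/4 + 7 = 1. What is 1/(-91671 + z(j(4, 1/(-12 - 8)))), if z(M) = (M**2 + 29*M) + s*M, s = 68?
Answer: -1/93423 ≈ -1.0704e-5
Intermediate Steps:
j(w, C) = -24 (j(w, C) = -28 + 4*1 = -28 + 4 = -24)
z(M) = M**2 + 97*M (z(M) = (M**2 + 29*M) + 68*M = M**2 + 97*M)
1/(-91671 + z(j(4, 1/(-12 - 8)))) = 1/(-91671 - 24*(97 - 24)) = 1/(-91671 - 24*73) = 1/(-91671 - 1752) = 1/(-93423) = -1/93423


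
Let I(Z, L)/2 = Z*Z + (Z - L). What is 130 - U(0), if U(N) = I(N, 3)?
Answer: 136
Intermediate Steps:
I(Z, L) = -2*L + 2*Z + 2*Z² (I(Z, L) = 2*(Z*Z + (Z - L)) = 2*(Z² + (Z - L)) = 2*(Z + Z² - L) = -2*L + 2*Z + 2*Z²)
U(N) = -6 + 2*N + 2*N² (U(N) = -2*3 + 2*N + 2*N² = -6 + 2*N + 2*N²)
130 - U(0) = 130 - (-6 + 2*0 + 2*0²) = 130 - (-6 + 0 + 2*0) = 130 - (-6 + 0 + 0) = 130 - 1*(-6) = 130 + 6 = 136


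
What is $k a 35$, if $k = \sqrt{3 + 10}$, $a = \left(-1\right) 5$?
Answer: $- 175 \sqrt{13} \approx -630.97$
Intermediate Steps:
$a = -5$
$k = \sqrt{13} \approx 3.6056$
$k a 35 = \sqrt{13} \left(-5\right) 35 = - 5 \sqrt{13} \cdot 35 = - 175 \sqrt{13}$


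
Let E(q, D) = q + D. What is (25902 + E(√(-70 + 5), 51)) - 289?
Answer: 25664 + I*√65 ≈ 25664.0 + 8.0623*I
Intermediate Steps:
E(q, D) = D + q
(25902 + E(√(-70 + 5), 51)) - 289 = (25902 + (51 + √(-70 + 5))) - 289 = (25902 + (51 + √(-65))) - 289 = (25902 + (51 + I*√65)) - 289 = (25953 + I*√65) - 289 = 25664 + I*√65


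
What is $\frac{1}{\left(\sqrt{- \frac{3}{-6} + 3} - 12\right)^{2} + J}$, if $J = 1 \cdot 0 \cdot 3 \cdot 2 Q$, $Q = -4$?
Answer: $\frac{4}{\left(24 - \sqrt{14}\right)^{2}} \approx 0.0097466$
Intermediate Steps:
$J = 0$ ($J = 1 \cdot 0 \cdot 3 \cdot 2 \left(-4\right) = 0 \cdot 6 \left(-4\right) = 0 \left(-24\right) = 0$)
$\frac{1}{\left(\sqrt{- \frac{3}{-6} + 3} - 12\right)^{2} + J} = \frac{1}{\left(\sqrt{- \frac{3}{-6} + 3} - 12\right)^{2} + 0} = \frac{1}{\left(\sqrt{\left(-3\right) \left(- \frac{1}{6}\right) + 3} - 12\right)^{2} + 0} = \frac{1}{\left(\sqrt{\frac{1}{2} + 3} - 12\right)^{2} + 0} = \frac{1}{\left(\sqrt{\frac{7}{2}} - 12\right)^{2} + 0} = \frac{1}{\left(\frac{\sqrt{14}}{2} - 12\right)^{2} + 0} = \frac{1}{\left(-12 + \frac{\sqrt{14}}{2}\right)^{2} + 0} = \frac{1}{\left(-12 + \frac{\sqrt{14}}{2}\right)^{2}}$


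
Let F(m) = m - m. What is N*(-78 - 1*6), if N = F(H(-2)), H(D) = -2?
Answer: 0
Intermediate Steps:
F(m) = 0
N = 0
N*(-78 - 1*6) = 0*(-78 - 1*6) = 0*(-78 - 6) = 0*(-84) = 0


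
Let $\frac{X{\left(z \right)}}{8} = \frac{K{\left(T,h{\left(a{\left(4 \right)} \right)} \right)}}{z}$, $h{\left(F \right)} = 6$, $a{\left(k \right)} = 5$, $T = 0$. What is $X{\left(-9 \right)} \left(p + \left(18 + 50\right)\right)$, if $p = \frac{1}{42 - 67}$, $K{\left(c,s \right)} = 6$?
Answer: $- \frac{27184}{75} \approx -362.45$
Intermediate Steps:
$p = - \frac{1}{25}$ ($p = \frac{1}{-25} = - \frac{1}{25} \approx -0.04$)
$X{\left(z \right)} = \frac{48}{z}$ ($X{\left(z \right)} = 8 \frac{6}{z} = \frac{48}{z}$)
$X{\left(-9 \right)} \left(p + \left(18 + 50\right)\right) = \frac{48}{-9} \left(- \frac{1}{25} + \left(18 + 50\right)\right) = 48 \left(- \frac{1}{9}\right) \left(- \frac{1}{25} + 68\right) = \left(- \frac{16}{3}\right) \frac{1699}{25} = - \frac{27184}{75}$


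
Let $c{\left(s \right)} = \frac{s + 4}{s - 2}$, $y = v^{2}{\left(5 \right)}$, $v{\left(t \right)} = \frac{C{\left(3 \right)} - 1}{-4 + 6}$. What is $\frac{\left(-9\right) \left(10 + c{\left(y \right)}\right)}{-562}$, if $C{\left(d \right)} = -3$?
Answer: $\frac{63}{281} \approx 0.2242$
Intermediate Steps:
$v{\left(t \right)} = -2$ ($v{\left(t \right)} = \frac{-3 - 1}{-4 + 6} = - \frac{4}{2} = \left(-4\right) \frac{1}{2} = -2$)
$y = 4$ ($y = \left(-2\right)^{2} = 4$)
$c{\left(s \right)} = \frac{4 + s}{-2 + s}$
$\frac{\left(-9\right) \left(10 + c{\left(y \right)}\right)}{-562} = \frac{\left(-9\right) \left(10 + \frac{4 + 4}{-2 + 4}\right)}{-562} = - 9 \left(10 + \frac{1}{2} \cdot 8\right) \left(- \frac{1}{562}\right) = - 9 \left(10 + 4\right) \left(- \frac{1}{562}\right) = \left(-9\right) 14 \left(- \frac{1}{562}\right) = \left(-126\right) \left(- \frac{1}{562}\right) = \frac{63}{281}$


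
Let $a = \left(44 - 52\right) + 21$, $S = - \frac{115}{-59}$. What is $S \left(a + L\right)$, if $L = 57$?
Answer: $\frac{8050}{59} \approx 136.44$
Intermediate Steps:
$S = \frac{115}{59}$ ($S = \left(-115\right) \left(- \frac{1}{59}\right) = \frac{115}{59} \approx 1.9492$)
$a = 13$ ($a = -8 + 21 = 13$)
$S \left(a + L\right) = \frac{115 \left(13 + 57\right)}{59} = \frac{115}{59} \cdot 70 = \frac{8050}{59}$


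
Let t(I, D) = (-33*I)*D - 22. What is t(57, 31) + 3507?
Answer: -54826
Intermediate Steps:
t(I, D) = -22 - 33*D*I (t(I, D) = -33*D*I - 22 = -22 - 33*D*I)
t(57, 31) + 3507 = (-22 - 33*31*57) + 3507 = (-22 - 58311) + 3507 = -58333 + 3507 = -54826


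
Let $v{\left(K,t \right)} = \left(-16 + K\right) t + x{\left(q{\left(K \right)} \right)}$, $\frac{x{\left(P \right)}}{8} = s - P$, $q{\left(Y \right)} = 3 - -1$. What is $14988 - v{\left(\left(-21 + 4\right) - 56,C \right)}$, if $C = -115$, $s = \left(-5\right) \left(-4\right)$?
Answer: $4625$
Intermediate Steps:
$s = 20$
$q{\left(Y \right)} = 4$ ($q{\left(Y \right)} = 3 + 1 = 4$)
$x{\left(P \right)} = 160 - 8 P$ ($x{\left(P \right)} = 8 \left(20 - P\right) = 160 - 8 P$)
$v{\left(K,t \right)} = 128 + t \left(-16 + K\right)$ ($v{\left(K,t \right)} = \left(-16 + K\right) t + \left(160 - 32\right) = t \left(-16 + K\right) + \left(160 - 32\right) = t \left(-16 + K\right) + 128 = 128 + t \left(-16 + K\right)$)
$14988 - v{\left(\left(-21 + 4\right) - 56,C \right)} = 14988 - \left(128 - -1840 + \left(\left(-21 + 4\right) - 56\right) \left(-115\right)\right) = 14988 - \left(128 + 1840 + \left(-17 - 56\right) \left(-115\right)\right) = 14988 - \left(128 + 1840 - -8395\right) = 14988 - \left(128 + 1840 + 8395\right) = 14988 - 10363 = 4625$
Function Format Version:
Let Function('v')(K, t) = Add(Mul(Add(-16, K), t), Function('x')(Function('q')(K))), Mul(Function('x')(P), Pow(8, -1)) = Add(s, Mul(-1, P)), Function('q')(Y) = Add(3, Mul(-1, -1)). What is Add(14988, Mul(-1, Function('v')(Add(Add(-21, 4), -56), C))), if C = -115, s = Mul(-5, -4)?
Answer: 4625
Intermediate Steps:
s = 20
Function('q')(Y) = 4 (Function('q')(Y) = Add(3, 1) = 4)
Function('x')(P) = Add(160, Mul(-8, P)) (Function('x')(P) = Mul(8, Add(20, Mul(-1, P))) = Add(160, Mul(-8, P)))
Function('v')(K, t) = Add(128, Mul(t, Add(-16, K))) (Function('v')(K, t) = Add(Mul(Add(-16, K), t), Add(160, Mul(-8, 4))) = Add(Mul(t, Add(-16, K)), Add(160, -32)) = Add(Mul(t, Add(-16, K)), 128) = Add(128, Mul(t, Add(-16, K))))
Add(14988, Mul(-1, Function('v')(Add(Add(-21, 4), -56), C))) = Add(14988, Mul(-1, Add(128, Mul(-16, -115), Mul(Add(Add(-21, 4), -56), -115)))) = Add(14988, Mul(-1, Add(128, 1840, Mul(Add(-17, -56), -115)))) = Add(14988, Mul(-1, Add(128, 1840, Mul(-73, -115)))) = Add(14988, Mul(-1, Add(128, 1840, 8395))) = Add(14988, Mul(-1, 10363)) = Add(14988, -10363) = 4625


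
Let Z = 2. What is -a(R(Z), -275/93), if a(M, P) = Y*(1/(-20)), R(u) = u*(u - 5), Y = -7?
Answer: -7/20 ≈ -0.35000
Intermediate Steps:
R(u) = u*(-5 + u)
a(M, P) = 7/20 (a(M, P) = -7/(-20) = -7*(-1)/20 = -7*(-1/20) = 7/20)
-a(R(Z), -275/93) = -1*7/20 = -7/20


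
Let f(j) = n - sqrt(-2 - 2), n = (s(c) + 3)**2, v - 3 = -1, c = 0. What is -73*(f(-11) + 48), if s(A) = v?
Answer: -5329 + 146*I ≈ -5329.0 + 146.0*I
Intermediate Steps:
v = 2 (v = 3 - 1 = 2)
s(A) = 2
n = 25 (n = (2 + 3)**2 = 5**2 = 25)
f(j) = 25 - 2*I (f(j) = 25 - sqrt(-2 - 2) = 25 - sqrt(-4) = 25 - 2*I)
-73*(f(-11) + 48) = -73*((25 - 2*I) + 48) = -73*(73 - 2*I) = -5329 + 146*I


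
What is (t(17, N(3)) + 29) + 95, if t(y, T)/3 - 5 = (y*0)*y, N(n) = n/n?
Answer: 139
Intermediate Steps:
N(n) = 1
t(y, T) = 15 (t(y, T) = 15 + 3*((y*0)*y) = 15 + 3*(0*y) = 15 + 3*0 = 15 + 0 = 15)
(t(17, N(3)) + 29) + 95 = (15 + 29) + 95 = 44 + 95 = 139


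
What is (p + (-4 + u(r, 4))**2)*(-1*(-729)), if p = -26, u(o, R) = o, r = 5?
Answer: -18225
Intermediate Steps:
(p + (-4 + u(r, 4))**2)*(-1*(-729)) = (-26 + (-4 + 5)**2)*(-1*(-729)) = (-26 + 1**2)*729 = (-26 + 1)*729 = -25*729 = -18225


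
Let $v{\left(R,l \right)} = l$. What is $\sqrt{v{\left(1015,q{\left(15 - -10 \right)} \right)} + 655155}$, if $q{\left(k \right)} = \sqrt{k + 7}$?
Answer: $\sqrt{655155 + 4 \sqrt{2}} \approx 809.42$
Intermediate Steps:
$q{\left(k \right)} = \sqrt{7 + k}$
$\sqrt{v{\left(1015,q{\left(15 - -10 \right)} \right)} + 655155} = \sqrt{\sqrt{7 + \left(15 - -10\right)} + 655155} = \sqrt{\sqrt{7 + \left(15 + 10\right)} + 655155} = \sqrt{\sqrt{7 + 25} + 655155} = \sqrt{\sqrt{32} + 655155} = \sqrt{4 \sqrt{2} + 655155} = \sqrt{655155 + 4 \sqrt{2}}$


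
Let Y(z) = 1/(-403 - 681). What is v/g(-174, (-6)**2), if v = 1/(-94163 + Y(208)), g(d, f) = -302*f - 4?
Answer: 271/277535652267 ≈ 9.7645e-10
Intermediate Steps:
Y(z) = -1/1084 (Y(z) = 1/(-1084) = -1/1084)
g(d, f) = -4 - 302*f
v = -1084/102072693 (v = 1/(-94163 - 1/1084) = 1/(-102072693/1084) = -1084/102072693 ≈ -1.0620e-5)
v/g(-174, (-6)**2) = -1084/(102072693*(-4 - 302*(-6)**2)) = -1084/(102072693*(-4 - 302*36)) = -1084/(102072693*(-4 - 10872)) = -1084/102072693/(-10876) = -1084/102072693*(-1/10876) = 271/277535652267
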